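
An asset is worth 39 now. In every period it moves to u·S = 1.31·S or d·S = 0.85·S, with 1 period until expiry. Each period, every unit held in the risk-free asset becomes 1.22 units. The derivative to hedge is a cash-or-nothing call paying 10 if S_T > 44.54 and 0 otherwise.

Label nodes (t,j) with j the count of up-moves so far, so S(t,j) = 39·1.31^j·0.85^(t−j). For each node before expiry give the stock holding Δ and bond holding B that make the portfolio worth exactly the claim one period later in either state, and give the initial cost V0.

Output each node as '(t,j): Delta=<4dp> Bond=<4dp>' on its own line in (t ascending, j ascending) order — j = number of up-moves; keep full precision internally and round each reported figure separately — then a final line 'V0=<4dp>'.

(0,0): Delta=0.5574 Bond=-15.1461
V0=6.5930

Risk-neutral probability p* = (R−d)/(u−d) = (1.22−0.85)/(1.31−0.85) = 0.8043.
Payoff layer (t=1): V(1,0)=0.0000, V(1,1)=10.0000
(0,0): S=39.0000. Δ = (V_up−V_dn)/(S_up−S_dn) = (10.0000−0.0000)/(51.0900−33.1500) = 0.5574. V = [p*·10.0000 + (1−p*)·0.0000]/1.22 = 6.5930. B = V − Δ·S = -15.1461.
The time-0 hedge costs 6.5930, which is the no-arbitrage price.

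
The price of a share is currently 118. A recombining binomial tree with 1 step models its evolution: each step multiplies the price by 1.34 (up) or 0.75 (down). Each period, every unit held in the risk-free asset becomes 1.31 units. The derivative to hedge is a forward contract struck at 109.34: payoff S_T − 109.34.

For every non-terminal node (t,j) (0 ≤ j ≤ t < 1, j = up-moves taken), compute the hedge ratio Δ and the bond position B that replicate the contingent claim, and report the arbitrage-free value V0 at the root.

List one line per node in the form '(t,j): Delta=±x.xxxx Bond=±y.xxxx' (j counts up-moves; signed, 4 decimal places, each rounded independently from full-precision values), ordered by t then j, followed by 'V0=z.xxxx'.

(0,0): Delta=1.0000 Bond=-83.4656
V0=34.5344

Since d<R<u, set p* = (R−d)/(u−d) = 0.9492; price each node as the discounted p*-expectation of its children.
Payoff layer (t=1): V(1,0)=-20.8400, V(1,1)=48.7800
Node (0,0) S=118.0000: V=(p*·48.7800+(1−p*)·-20.8400)/1.31=34.5344; Δ=(48.7800−-20.8400)/(158.1200−88.5000)=1.0000; B=V−Δ·S=-83.4656
Each (Δ,B) replicates both successor values, so the strategy is self-financing and V0 is arbitrage-free.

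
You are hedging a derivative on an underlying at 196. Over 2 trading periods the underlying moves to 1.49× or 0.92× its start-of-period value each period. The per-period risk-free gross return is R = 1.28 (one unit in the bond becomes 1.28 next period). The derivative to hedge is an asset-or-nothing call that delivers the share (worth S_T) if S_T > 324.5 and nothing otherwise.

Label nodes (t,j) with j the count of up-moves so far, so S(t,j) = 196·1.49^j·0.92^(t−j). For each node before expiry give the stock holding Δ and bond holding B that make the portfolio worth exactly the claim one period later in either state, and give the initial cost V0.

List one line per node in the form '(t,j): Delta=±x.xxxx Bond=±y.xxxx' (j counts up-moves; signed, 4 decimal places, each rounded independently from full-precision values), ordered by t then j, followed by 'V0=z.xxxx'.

The replicating-portfolio and risk-neutral prices coincide; use p* = (1.28−0.92)/(1.49−0.92) = 0.6316 for the latter.
At expiry t=2: V(2,0)=0.0000, V(2,1)=0.0000, V(2,2)=435.1396
Node (1,0) S=180.3200: V=(p*·0.0000+(1−p*)·0.0000)/1.28=0.0000; Δ=(0.0000−0.0000)/(268.6768−165.8944)=0.0000; B=V−Δ·S=0.0000
Node (1,1) S=292.0400: V=(p*·435.1396+(1−p*)·0.0000)/1.28=214.7070; Δ=(435.1396−0.0000)/(435.1396−268.6768)=2.6140; B=V−Δ·S=-548.6958
Node (0,0) S=196.0000: V=(p*·214.7070+(1−p*)·0.0000)/1.28=105.9410; Δ=(214.7070−0.0000)/(292.0400−180.3200)=1.9218; B=V−Δ·S=-270.7380
Root portfolio cost Δ·196+B reproduces V0=105.9410.

(0,0): Delta=1.9218 Bond=-270.7380
(1,0): Delta=0.0000 Bond=0.0000
(1,1): Delta=2.6140 Bond=-548.6958
V0=105.9410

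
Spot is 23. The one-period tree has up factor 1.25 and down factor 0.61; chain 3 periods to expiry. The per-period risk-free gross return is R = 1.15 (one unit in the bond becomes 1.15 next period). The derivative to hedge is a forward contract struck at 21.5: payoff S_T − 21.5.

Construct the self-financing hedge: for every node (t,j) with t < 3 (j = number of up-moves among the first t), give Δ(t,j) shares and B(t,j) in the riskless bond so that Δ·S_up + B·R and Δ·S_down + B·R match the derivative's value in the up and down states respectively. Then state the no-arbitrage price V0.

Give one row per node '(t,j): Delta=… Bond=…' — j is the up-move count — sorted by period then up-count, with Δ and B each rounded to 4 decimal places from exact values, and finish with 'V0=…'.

(0,0): Delta=1.0000 Bond=-14.1366
(1,0): Delta=1.0000 Bond=-16.2571
(1,1): Delta=1.0000 Bond=-16.2571
(2,0): Delta=1.0000 Bond=-18.6957
(2,1): Delta=1.0000 Bond=-18.6957
(2,2): Delta=1.0000 Bond=-18.6957
V0=8.8634

No-arbitrage ⇒ martingale measure with p* = (R−d)/(u−d) = 0.8437.
Terminal payoffs: V(3,0)=-16.2794, V(3,1)=-10.8021, V(3,2)=0.4219, V(3,3)=23.4219
Node (2,0) S=8.5583: V=(p*·-10.8021+(1−p*)·-16.2794)/1.15=-10.1374; Δ=(-10.8021−-16.2794)/(10.6979−5.2206)=1.0000; B=V−Δ·S=-18.6957
Node (2,1) S=17.5375: V=(p*·0.4219+(1−p*)·-10.8021)/1.15=-1.1582; Δ=(0.4219−-10.8021)/(21.9219−10.6979)=1.0000; B=V−Δ·S=-18.6957
Node (2,2) S=35.9375: V=(p*·23.4219+(1−p*)·0.4219)/1.15=17.2418; Δ=(23.4219−0.4219)/(44.9219−21.9219)=1.0000; B=V−Δ·S=-18.6957
Node (1,0) S=14.0300: V=(p*·-1.1582+(1−p*)·-10.1374)/1.15=-2.2271; Δ=(-1.1582−-10.1374)/(17.5375−8.5583)=1.0000; B=V−Δ·S=-16.2571
Node (1,1) S=28.7500: V=(p*·17.2418+(1−p*)·-1.1582)/1.15=12.4929; Δ=(17.2418−-1.1582)/(35.9375−17.5375)=1.0000; B=V−Δ·S=-16.2571
Node (0,0) S=23.0000: V=(p*·12.4929+(1−p*)·-2.2271)/1.15=8.8634; Δ=(12.4929−-2.2271)/(28.7500−14.0300)=1.0000; B=V−Δ·S=-14.1366
The time-0 hedge costs 8.8634, which is the no-arbitrage price.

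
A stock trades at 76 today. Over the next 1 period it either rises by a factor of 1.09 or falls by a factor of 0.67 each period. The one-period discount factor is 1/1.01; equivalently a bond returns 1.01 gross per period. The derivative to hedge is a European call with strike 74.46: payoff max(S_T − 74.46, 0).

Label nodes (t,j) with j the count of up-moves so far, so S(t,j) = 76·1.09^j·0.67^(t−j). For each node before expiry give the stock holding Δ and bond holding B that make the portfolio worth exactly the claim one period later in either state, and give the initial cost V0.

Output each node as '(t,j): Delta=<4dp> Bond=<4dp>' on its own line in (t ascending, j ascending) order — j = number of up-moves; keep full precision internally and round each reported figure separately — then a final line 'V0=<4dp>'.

(0,0): Delta=0.2625 Bond=-13.2357
V0=6.7166

The replicating-portfolio and risk-neutral prices coincide; use p* = (1.01−0.67)/(1.09−0.67) = 0.8095 for the latter.
Terminal values V(1,·): V(1,0)=0.0000, V(1,1)=8.3800
  t=0,j=0: stock 76.0000 → up 82.8400 (V=8.3800), down 50.9200 (V=0.0000). Price 6.7166; hedge Δ=0.2625, bond B=-13.2357.
Each (Δ,B) replicates both successor values, so the strategy is self-financing and V0 is arbitrage-free.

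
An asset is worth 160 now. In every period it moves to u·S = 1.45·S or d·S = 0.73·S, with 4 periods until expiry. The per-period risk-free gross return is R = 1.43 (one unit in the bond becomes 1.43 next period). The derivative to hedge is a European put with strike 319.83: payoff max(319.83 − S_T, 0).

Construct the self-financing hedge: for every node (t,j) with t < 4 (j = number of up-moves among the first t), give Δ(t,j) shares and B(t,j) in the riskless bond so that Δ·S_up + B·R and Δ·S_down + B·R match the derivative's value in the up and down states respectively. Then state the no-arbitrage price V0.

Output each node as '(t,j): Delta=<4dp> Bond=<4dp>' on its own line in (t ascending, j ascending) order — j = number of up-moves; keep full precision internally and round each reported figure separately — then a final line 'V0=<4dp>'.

Risk-neutral probability p* = (R−d)/(u−d) = (1.43−0.73)/(1.45−0.73) = 0.9722.
Payoff layer (t=4): V(4,0)=274.3928, V(4,1)=229.5781, V(4,2)=140.5624, V(4,3)=0.0000, V(4,4)=0.0000
(3,0): S=62.2427. Δ = (V_up−V_dn)/(S_up−S_dn) = (229.5781−274.3928)/(90.2519−45.4372) = -1.0000. V = [p*·229.5781 + (1−p*)·274.3928]/1.43 = 161.4146. B = V − Δ·S = 223.6573.
(3,1): S=123.6328. Δ = (V_up−V_dn)/(S_up−S_dn) = (140.5624−229.5781)/(179.2676−90.2519) = -1.0000. V = [p*·140.5624 + (1−p*)·229.5781]/1.43 = 100.0245. B = V − Δ·S = 223.6573.
(3,2): S=245.5720. Δ = (V_up−V_dn)/(S_up−S_dn) = (0.0000−140.5624)/(356.0794−179.2676) = -0.7950. V = [p*·0.0000 + (1−p*)·140.5624]/1.43 = 2.7304. B = V − Δ·S = 197.9560.
(3,3): S=487.7800. Δ = (V_up−V_dn)/(S_up−S_dn) = (0.0000−0.0000)/(707.2810−356.0794) = 0.0000. V = [p*·0.0000 + (1−p*)·0.0000]/1.43 = 0.0000. B = V − Δ·S = 0.0000.
(2,0): S=85.2640. Δ = (V_up−V_dn)/(S_up−S_dn) = (100.0245−161.4146)/(123.6328−62.2427) = -1.0000. V = [p*·100.0245 + (1−p*)·161.4146]/1.43 = 71.1397. B = V − Δ·S = 156.4037.
(2,1): S=169.3600. Δ = (V_up−V_dn)/(S_up−S_dn) = (2.7304−100.0245)/(245.5720−123.6328) = -0.7979. V = [p*·2.7304 + (1−p*)·100.0245]/1.43 = 3.7993. B = V − Δ·S = 138.9300.
(2,2): S=336.4000. Δ = (V_up−V_dn)/(S_up−S_dn) = (0.0000−2.7304)/(487.7800−245.5720) = -0.0113. V = [p*·0.0000 + (1−p*)·2.7304]/1.43 = 0.0530. B = V − Δ·S = 3.8453.
(1,0): S=116.8000. Δ = (V_up−V_dn)/(S_up−S_dn) = (3.7993−71.1397)/(169.3600−85.2640) = -0.8008. V = [p*·3.7993 + (1−p*)·71.1397]/1.43 = 3.9650. B = V − Δ·S = 97.4933.
(1,1): S=232.0000. Δ = (V_up−V_dn)/(S_up−S_dn) = (0.0530−3.7993)/(336.4000−169.3600) = -0.0224. V = [p*·0.0530 + (1−p*)·3.7993]/1.43 = 0.1099. B = V − Δ·S = 5.3130.
(0,0): S=160.0000. Δ = (V_up−V_dn)/(S_up−S_dn) = (0.1099−3.9650)/(232.0000−116.8000) = -0.0335. V = [p*·0.1099 + (1−p*)·3.9650]/1.43 = 0.1517. B = V − Δ·S = 5.5060.
Self-financing check: at every node Δ·S+B equals the discounted successor values.

(0,0): Delta=-0.0335 Bond=5.5060
(1,0): Delta=-0.8008 Bond=97.4933
(1,1): Delta=-0.0224 Bond=5.3130
(2,0): Delta=-1.0000 Bond=156.4037
(2,1): Delta=-0.7979 Bond=138.9300
(2,2): Delta=-0.0113 Bond=3.8453
(3,0): Delta=-1.0000 Bond=223.6573
(3,1): Delta=-1.0000 Bond=223.6573
(3,2): Delta=-0.7950 Bond=197.9560
(3,3): Delta=0.0000 Bond=0.0000
V0=0.1517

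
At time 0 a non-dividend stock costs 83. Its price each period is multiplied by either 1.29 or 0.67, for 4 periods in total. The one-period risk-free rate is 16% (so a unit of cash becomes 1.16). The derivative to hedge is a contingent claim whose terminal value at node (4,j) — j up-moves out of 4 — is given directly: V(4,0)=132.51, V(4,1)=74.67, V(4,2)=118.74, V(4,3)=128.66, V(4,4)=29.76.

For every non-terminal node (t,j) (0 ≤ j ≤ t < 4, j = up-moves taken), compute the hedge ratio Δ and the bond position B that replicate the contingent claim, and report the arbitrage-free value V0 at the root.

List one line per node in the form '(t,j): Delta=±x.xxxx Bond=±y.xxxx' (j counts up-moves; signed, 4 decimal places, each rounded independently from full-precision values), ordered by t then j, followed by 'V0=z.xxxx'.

(0,0): Delta=-0.5087 Bond=90.2050
(1,0): Delta=0.3936 Bond=54.4609
(1,1): Delta=-0.6331 Bond=117.9500
(2,0): Delta=0.8472 Bond=46.2732
(2,1): Delta=0.3311 Bond=67.6587
(2,2): Delta=-0.7659 Bond=155.1714
(3,0): Delta=-3.7371 Bond=168.1160
(3,1): Delta=1.4789 Bond=23.3155
(3,2): Delta=0.1729 Bond=93.1207
(3,3): Delta=-0.8953 Bond=203.0481
V0=47.9803

Under the risk-neutral measure, an up-move has probability p* = (R−d)/(u−d) = 0.7903 and values discount at R = 1.16.
Terminal payoffs: V(4,0)=132.5100, V(4,1)=74.6700, V(4,2)=118.7400, V(4,3)=128.6600, V(4,4)=29.7600
  t=3,j=0: stock 24.9633 → up 32.2027 (V=74.6700), down 16.7254 (V=132.5100). Price 74.8256; hedge Δ=-3.7371, bond B=168.1160.
  t=3,j=1: stock 48.0637 → up 62.0022 (V=118.7400), down 32.2027 (V=74.6700). Price 94.3961; hedge Δ=1.4789, bond B=23.3155.
  t=3,j=2: stock 92.5406 → up 119.3774 (V=128.6600), down 62.0022 (V=118.7400). Price 109.1207; hedge Δ=0.1729, bond B=93.1207.
  t=3,j=3: stock 178.1752 → up 229.8460 (V=29.7600), down 119.3774 (V=128.6600). Price 43.5320; hedge Δ=-0.8953, bond B=203.0481.
  t=2,j=0: stock 37.2587 → up 48.0637 (V=94.3961), down 24.9633 (V=74.8256). Price 77.8385; hedge Δ=0.8472, bond B=46.2732.
  t=2,j=1: stock 71.7369 → up 92.5406 (V=109.1207), down 48.0637 (V=94.3961). Price 91.4080; hedge Δ=0.3311, bond B=67.6587.
  t=2,j=2: stock 138.1203 → up 178.1752 (V=43.5320), down 92.5406 (V=109.1207). Price 49.3831; hedge Δ=-0.7659, bond B=155.1714.
  t=1,j=0: stock 55.6100 → up 71.7369 (V=91.4080), down 37.2587 (V=77.8385). Price 76.3472; hedge Δ=0.3936, bond B=54.4609.
  t=1,j=1: stock 107.0700 → up 138.1203 (V=49.3831), down 71.7369 (V=91.4080). Price 50.1679; hedge Δ=-0.6331, bond B=117.9500.
  t=0,j=0: stock 83.0000 → up 107.0700 (V=50.1679), down 55.6100 (V=76.3472). Price 47.9803; hedge Δ=-0.5087, bond B=90.2050.
Check: Δ(0,0)·S0 + B(0,0) = 47.9803 = V0.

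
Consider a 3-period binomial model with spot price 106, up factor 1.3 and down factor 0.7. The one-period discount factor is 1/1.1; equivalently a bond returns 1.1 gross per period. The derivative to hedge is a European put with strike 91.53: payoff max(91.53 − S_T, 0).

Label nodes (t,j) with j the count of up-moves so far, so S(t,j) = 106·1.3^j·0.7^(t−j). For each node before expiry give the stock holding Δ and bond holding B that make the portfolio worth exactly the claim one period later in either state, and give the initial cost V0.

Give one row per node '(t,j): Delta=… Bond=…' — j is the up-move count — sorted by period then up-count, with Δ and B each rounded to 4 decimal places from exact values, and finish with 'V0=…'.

(0,0): Delta=-0.1836 Bond=25.0104
(1,0): Delta=-0.5389 Bond=53.8746
(1,1): Delta=-0.0880 Bond=14.3298
(2,0): Delta=-1.0000 Bond=83.2091
(2,1): Delta=-0.4148 Bond=47.2885
(2,2): Delta=0.0000 Bond=0.0000
V0=5.5436

Risk-neutral probability p* = (R−d)/(u−d) = (1.1−0.7)/(1.3−0.7) = 0.6667.
At expiry t=3: V(3,0)=55.1720, V(3,1)=24.0080, V(3,2)=0.0000, V(3,3)=0.0000
  t=2,j=0: stock 51.9400 → up 67.5220 (V=24.0080), down 36.3580 (V=55.1720). Price 31.2691; hedge Δ=-1.0000, bond B=83.2091.
  t=2,j=1: stock 96.4600 → up 125.3980 (V=0.0000), down 67.5220 (V=24.0080). Price 7.2752; hedge Δ=-0.4148, bond B=47.2885.
  t=2,j=2: stock 179.1400 → up 232.8820 (V=0.0000), down 125.3980 (V=0.0000). Price 0.0000; hedge Δ=0.0000, bond B=0.0000.
  t=1,j=0: stock 74.2000 → up 96.4600 (V=7.2752), down 51.9400 (V=31.2691). Price 13.8847; hedge Δ=-0.5389, bond B=53.8746.
  t=1,j=1: stock 137.8000 → up 179.1400 (V=0.0000), down 96.4600 (V=7.2752). Price 2.2046; hedge Δ=-0.0880, bond B=14.3298.
  t=0,j=0: stock 106.0000 → up 137.8000 (V=2.2046), down 74.2000 (V=13.8847). Price 5.5436; hedge Δ=-0.1836, bond B=25.0104.
Self-financing check: at every node Δ·S+B equals the discounted successor values.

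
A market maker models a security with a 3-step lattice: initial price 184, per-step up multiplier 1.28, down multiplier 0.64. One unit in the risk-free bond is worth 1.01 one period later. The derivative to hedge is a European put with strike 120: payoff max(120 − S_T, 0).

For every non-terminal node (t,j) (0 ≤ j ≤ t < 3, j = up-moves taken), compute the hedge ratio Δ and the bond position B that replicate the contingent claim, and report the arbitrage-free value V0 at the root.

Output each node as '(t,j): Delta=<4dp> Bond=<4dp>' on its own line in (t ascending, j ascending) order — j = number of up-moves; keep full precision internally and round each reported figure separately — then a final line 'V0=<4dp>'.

Risk-neutral probability p* = (R−d)/(u−d) = (1.01−0.64)/(1.28−0.64) = 0.5781.
Terminal payoffs: V(3,0)=71.7655, V(3,1)=23.5310, V(3,2)=0.0000, V(3,3)=0.0000
Node (2,0) S=75.3664: V=(p*·23.5310+(1−p*)·71.7655)/1.01=43.4455; Δ=(23.5310−71.7655)/(96.4690−48.2345)=-1.0000; B=V−Δ·S=118.8119
Node (2,1) S=150.7328: V=(p*·0.0000+(1−p*)·23.5310)/1.01=9.8289; Δ=(0.0000−23.5310)/(192.9380−96.4690)=-0.2439; B=V−Δ·S=46.5961
Node (2,2) S=301.4656: V=(p*·0.0000+(1−p*)·0.0000)/1.01=0.0000; Δ=(0.0000−0.0000)/(385.8760−192.9380)=0.0000; B=V−Δ·S=0.0000
Node (1,0) S=117.7600: V=(p*·9.8289+(1−p*)·43.4455)/1.01=23.7731; Δ=(9.8289−43.4455)/(150.7328−75.3664)=-0.4460; B=V−Δ·S=76.2991
Node (1,1) S=235.5200: V=(p*·0.0000+(1−p*)·9.8289)/1.01=4.1055; Δ=(0.0000−9.8289)/(301.4656−150.7328)=-0.0652; B=V−Δ·S=19.4631
Node (0,0) S=184.0000: V=(p*·4.1055+(1−p*)·23.7731)/1.01=12.2800; Δ=(4.1055−23.7731)/(235.5200−117.7600)=-0.1670; B=V−Δ·S=43.0107
The time-0 hedge costs 12.2800, which is the no-arbitrage price.

(0,0): Delta=-0.1670 Bond=43.0107
(1,0): Delta=-0.4460 Bond=76.2991
(1,1): Delta=-0.0652 Bond=19.4631
(2,0): Delta=-1.0000 Bond=118.8119
(2,1): Delta=-0.2439 Bond=46.5961
(2,2): Delta=0.0000 Bond=0.0000
V0=12.2800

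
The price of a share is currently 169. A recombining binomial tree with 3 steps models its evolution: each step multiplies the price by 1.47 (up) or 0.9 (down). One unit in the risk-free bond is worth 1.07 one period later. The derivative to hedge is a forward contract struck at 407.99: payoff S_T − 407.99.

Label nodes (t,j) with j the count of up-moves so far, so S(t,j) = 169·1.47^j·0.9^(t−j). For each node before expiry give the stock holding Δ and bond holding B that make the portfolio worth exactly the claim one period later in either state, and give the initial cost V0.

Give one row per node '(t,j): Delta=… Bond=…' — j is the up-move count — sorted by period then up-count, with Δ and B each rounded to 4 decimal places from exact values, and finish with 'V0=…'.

(0,0): Delta=1.0000 Bond=-333.0414
(1,0): Delta=1.0000 Bond=-356.3543
(1,1): Delta=1.0000 Bond=-356.3543
(2,0): Delta=1.0000 Bond=-381.2991
(2,1): Delta=1.0000 Bond=-381.2991
(2,2): Delta=1.0000 Bond=-381.2991
V0=-164.0414

Since d<R<u, set p* = (R−d)/(u−d) = 0.2982; price each node as the discounted p*-expectation of its children.
Terminal values V(3,·): V(3,0)=-284.7890, V(3,1)=-206.7617, V(3,2)=-79.3171, V(3,3)=128.8424
  t=2,j=0: stock 136.8900 → up 201.2283 (V=-206.7617), down 123.2010 (V=-284.7890). Price -244.4091; hedge Δ=1.0000, bond B=-381.2991.
  t=2,j=1: stock 223.5870 → up 328.6729 (V=-79.3171), down 201.2283 (V=-206.7617). Price -157.7121; hedge Δ=1.0000, bond B=-381.2991.
  t=2,j=2: stock 365.1921 → up 536.8324 (V=128.8424), down 328.6729 (V=-79.3171). Price -16.1070; hedge Δ=1.0000, bond B=-381.2991.
  t=1,j=0: stock 152.1000 → up 223.5870 (V=-157.7121), down 136.8900 (V=-244.4091). Price -204.2543; hedge Δ=1.0000, bond B=-356.3543.
  t=1,j=1: stock 248.4300 → up 365.1921 (V=-16.1070), down 223.5870 (V=-157.7121). Price -107.9243; hedge Δ=1.0000, bond B=-356.3543.
  t=0,j=0: stock 169.0000 → up 248.4300 (V=-107.9243), down 152.1000 (V=-204.2543). Price -164.0414; hedge Δ=1.0000, bond B=-333.0414.
Self-financing check: at every node Δ·S+B equals the discounted successor values.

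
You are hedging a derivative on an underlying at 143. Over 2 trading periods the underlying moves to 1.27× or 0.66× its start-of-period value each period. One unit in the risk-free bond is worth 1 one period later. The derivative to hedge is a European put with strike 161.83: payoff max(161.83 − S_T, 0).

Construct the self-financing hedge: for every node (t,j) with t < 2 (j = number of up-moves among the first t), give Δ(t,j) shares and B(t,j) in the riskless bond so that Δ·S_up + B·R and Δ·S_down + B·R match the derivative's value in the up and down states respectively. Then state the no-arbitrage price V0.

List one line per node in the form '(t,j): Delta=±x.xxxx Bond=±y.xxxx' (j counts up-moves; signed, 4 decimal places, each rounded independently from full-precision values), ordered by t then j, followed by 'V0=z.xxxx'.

The replicating-portfolio and risk-neutral prices coincide; use p* = (1−0.66)/(1.27−0.66) = 0.5574 for the latter.
Terminal values V(2,·): V(2,0)=99.5392, V(2,1)=41.9674, V(2,2)=0.0000
  t=1,j=0: stock 94.3800 → up 119.8626 (V=41.9674), down 62.2908 (V=99.5392). Price 67.4500; hedge Δ=-1.0000, bond B=161.8300.
  t=1,j=1: stock 181.6100 → up 230.6447 (V=0.0000), down 119.8626 (V=41.9674). Price 18.5757; hedge Δ=-0.3788, bond B=87.3748.
  t=0,j=0: stock 143.0000 → up 181.6100 (V=18.5757), down 94.3800 (V=67.4500). Price 40.2086; hedge Δ=-0.5603, bond B=120.3304.
Self-financing check: at every node Δ·S+B equals the discounted successor values.

(0,0): Delta=-0.5603 Bond=120.3304
(1,0): Delta=-1.0000 Bond=161.8300
(1,1): Delta=-0.3788 Bond=87.3748
V0=40.2086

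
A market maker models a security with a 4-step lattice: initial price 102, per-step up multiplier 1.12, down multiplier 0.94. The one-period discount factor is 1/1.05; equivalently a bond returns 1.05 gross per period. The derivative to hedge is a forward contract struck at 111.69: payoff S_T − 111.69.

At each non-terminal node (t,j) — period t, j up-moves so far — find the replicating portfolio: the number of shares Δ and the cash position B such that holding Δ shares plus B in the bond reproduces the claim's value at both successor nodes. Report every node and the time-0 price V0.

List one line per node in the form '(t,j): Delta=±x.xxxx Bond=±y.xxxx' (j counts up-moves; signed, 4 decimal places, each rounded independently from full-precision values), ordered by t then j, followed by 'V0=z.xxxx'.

Since d<R<u, set p* = (R−d)/(u−d) = 0.6111; price each node as the discounted p*-expectation of its children.
Payoff layer (t=4): V(4,0)=-32.0536, V(4,1)=-16.8041, V(4,2)=1.3656, V(4,3)=23.0145, V(4,4)=48.8090
Node (3,0) S=84.7196: V=(p*·-16.8041+(1−p*)·-32.0536)/1.05=-21.6519; Δ=(-16.8041−-32.0536)/(94.8859−79.6364)=1.0000; B=V−Δ·S=-106.3714
Node (3,1) S=100.9425: V=(p*·1.3656+(1−p*)·-16.8041)/1.05=-5.4290; Δ=(1.3656−-16.8041)/(113.0556−94.8859)=1.0000; B=V−Δ·S=-106.3714
Node (3,2) S=120.2719: V=(p*·23.0145+(1−p*)·1.3656)/1.05=13.9004; Δ=(23.0145−1.3656)/(134.7045−113.0556)=1.0000; B=V−Δ·S=-106.3714
Node (3,3) S=143.3027: V=(p*·48.8090+(1−p*)·23.0145)/1.05=36.9312; Δ=(48.8090−23.0145)/(160.4990−134.7045)=1.0000; B=V−Δ·S=-106.3714
Node (2,0) S=90.1272: V=(p*·-5.4290+(1−p*)·-21.6519)/1.05=-11.1789; Δ=(-5.4290−-21.6519)/(100.9425−84.7196)=1.0000; B=V−Δ·S=-101.3061
Node (2,1) S=107.3856: V=(p*·13.9004+(1−p*)·-5.4290)/1.05=6.0795; Δ=(13.9004−-5.4290)/(120.2719−100.9425)=1.0000; B=V−Δ·S=-101.3061
Node (2,2) S=127.9488: V=(p*·36.9312+(1−p*)·13.9004)/1.05=26.6427; Δ=(36.9312−13.9004)/(143.3027−120.2719)=1.0000; B=V−Δ·S=-101.3061
Node (1,0) S=95.8800: V=(p*·6.0795+(1−p*)·-11.1789)/1.05=-0.6020; Δ=(6.0795−-11.1789)/(107.3856−90.1272)=1.0000; B=V−Δ·S=-96.4820
Node (1,1) S=114.2400: V=(p*·26.6427+(1−p*)·6.0795)/1.05=17.7580; Δ=(26.6427−6.0795)/(127.9488−107.3856)=1.0000; B=V−Δ·S=-96.4820
Node (0,0) S=102.0000: V=(p*·17.7580+(1−p*)·-0.6020)/1.05=10.1124; Δ=(17.7580−-0.6020)/(114.2400−95.8800)=1.0000; B=V−Δ·S=-91.8876
Root portfolio cost Δ·102+B reproduces V0=10.1124.

(0,0): Delta=1.0000 Bond=-91.8876
(1,0): Delta=1.0000 Bond=-96.4820
(1,1): Delta=1.0000 Bond=-96.4820
(2,0): Delta=1.0000 Bond=-101.3061
(2,1): Delta=1.0000 Bond=-101.3061
(2,2): Delta=1.0000 Bond=-101.3061
(3,0): Delta=1.0000 Bond=-106.3714
(3,1): Delta=1.0000 Bond=-106.3714
(3,2): Delta=1.0000 Bond=-106.3714
(3,3): Delta=1.0000 Bond=-106.3714
V0=10.1124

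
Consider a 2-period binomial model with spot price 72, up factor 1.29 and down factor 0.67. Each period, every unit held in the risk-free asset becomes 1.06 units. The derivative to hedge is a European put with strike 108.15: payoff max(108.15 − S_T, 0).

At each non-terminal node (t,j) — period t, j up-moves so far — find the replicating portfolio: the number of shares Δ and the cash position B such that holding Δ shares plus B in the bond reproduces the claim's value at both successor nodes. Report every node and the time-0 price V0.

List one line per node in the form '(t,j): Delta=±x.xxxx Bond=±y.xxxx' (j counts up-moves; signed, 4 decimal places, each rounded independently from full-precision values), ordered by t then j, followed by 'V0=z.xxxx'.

Since d<R<u, set p* = (R−d)/(u−d) = 0.6290; price each node as the discounted p*-expectation of its children.
Terminal payoffs: V(2,0)=75.8292, V(2,1)=45.9204, V(2,2)=0.0000
Node (1,0) S=48.2400: V=(p*·45.9204+(1−p*)·75.8292)/1.06=53.7883; Δ=(45.9204−75.8292)/(62.2296−32.3208)=-1.0000; B=V−Δ·S=102.0283
Node (1,1) S=92.8800: V=(p*·0.0000+(1−p*)·45.9204)/1.06=16.0707; Δ=(0.0000−45.9204)/(119.8152−62.2296)=-0.7974; B=V−Δ·S=90.1359
Node (0,0) S=72.0000: V=(p*·16.0707+(1−p*)·53.7883)/1.06=28.3611; Δ=(16.0707−53.7883)/(92.8800−48.2400)=-0.8449; B=V−Δ·S=89.1958
Self-financing check: at every node Δ·S+B equals the discounted successor values.

(0,0): Delta=-0.8449 Bond=89.1958
(1,0): Delta=-1.0000 Bond=102.0283
(1,1): Delta=-0.7974 Bond=90.1359
V0=28.3611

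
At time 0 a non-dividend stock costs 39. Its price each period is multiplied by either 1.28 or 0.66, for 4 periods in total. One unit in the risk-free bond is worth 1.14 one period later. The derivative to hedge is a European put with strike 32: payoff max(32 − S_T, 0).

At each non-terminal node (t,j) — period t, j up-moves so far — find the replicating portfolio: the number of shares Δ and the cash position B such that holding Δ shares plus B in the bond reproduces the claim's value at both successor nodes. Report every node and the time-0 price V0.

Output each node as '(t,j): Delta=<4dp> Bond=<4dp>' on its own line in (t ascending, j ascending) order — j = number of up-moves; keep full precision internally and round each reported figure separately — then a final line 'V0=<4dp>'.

No-arbitrage ⇒ martingale measure with p* = (R−d)/(u−d) = 0.7742.
Terminal payoffs: V(4,0)=24.5999, V(4,1)=17.6482, V(4,2)=4.1662, V(4,3)=0.0000, V(4,4)=0.0000
(3,0): S=11.2123. Δ = (V_up−V_dn)/(S_up−S_dn) = (17.6482−24.5999)/(14.3518−7.4001) = -1.0000. V = [p*·17.6482 + (1−p*)·24.5999]/1.14 = 16.8578. B = V − Δ·S = 28.0702.
(3,1): S=21.7452. Δ = (V_up−V_dn)/(S_up−S_dn) = (4.1662−17.6482)/(27.8338−14.3518) = -1.0000. V = [p*·4.1662 + (1−p*)·17.6482]/1.14 = 6.3250. B = V − Δ·S = 28.0702.
(3,2): S=42.1724. Δ = (V_up−V_dn)/(S_up−S_dn) = (0.0000−4.1662)/(53.9807−27.8338) = -0.1593. V = [p*·0.0000 + (1−p*)·4.1662]/1.14 = 0.8252. B = V − Δ·S = 7.5449.
(3,3): S=81.7889. Δ = (V_up−V_dn)/(S_up−S_dn) = (0.0000−0.0000)/(104.6898−53.9807) = 0.0000. V = [p*·0.0000 + (1−p*)·0.0000]/1.14 = 0.0000. B = V − Δ·S = 0.0000.
(2,0): S=16.9884. Δ = (V_up−V_dn)/(S_up−S_dn) = (6.3250−16.8578)/(21.7452−11.2123) = -1.0000. V = [p*·6.3250 + (1−p*)·16.8578]/1.14 = 7.6346. B = V − Δ·S = 24.6230.
(2,1): S=32.9472. Δ = (V_up−V_dn)/(S_up−S_dn) = (0.8252−6.3250)/(42.1724−21.7452) = -0.2692. V = [p*·0.8252 + (1−p*)·6.3250]/1.14 = 1.8133. B = V − Δ·S = 10.6839.
(2,2): S=63.8976. Δ = (V_up−V_dn)/(S_up−S_dn) = (0.0000−0.8252)/(81.7889−42.1724) = -0.0208. V = [p*·0.0000 + (1−p*)·0.8252]/1.14 = 0.1635. B = V − Δ·S = 1.4945.
(1,0): S=25.7400. Δ = (V_up−V_dn)/(S_up−S_dn) = (1.8133−7.6346)/(32.9472−16.9884) = -0.3648. V = [p*·1.8133 + (1−p*)·7.6346]/1.14 = 2.7436. B = V − Δ·S = 12.1328.
(1,1): S=49.9200. Δ = (V_up−V_dn)/(S_up−S_dn) = (0.1635−1.8133)/(63.8976−32.9472) = -0.0533. V = [p*·0.1635 + (1−p*)·1.8133]/1.14 = 0.4702. B = V − Δ·S = 3.1311.
(0,0): S=39.0000. Δ = (V_up−V_dn)/(S_up−S_dn) = (0.4702−2.7436)/(49.9200−25.7400) = -0.0940. V = [p*·0.4702 + (1−p*)·2.7436]/1.14 = 0.8627. B = V − Δ·S = 4.5296.
Check: Δ(0,0)·S0 + B(0,0) = 0.8627 = V0.

(0,0): Delta=-0.0940 Bond=4.5296
(1,0): Delta=-0.3648 Bond=12.1328
(1,1): Delta=-0.0533 Bond=3.1311
(2,0): Delta=-1.0000 Bond=24.6230
(2,1): Delta=-0.2692 Bond=10.6839
(2,2): Delta=-0.0208 Bond=1.4945
(3,0): Delta=-1.0000 Bond=28.0702
(3,1): Delta=-1.0000 Bond=28.0702
(3,2): Delta=-0.1593 Bond=7.5449
(3,3): Delta=0.0000 Bond=0.0000
V0=0.8627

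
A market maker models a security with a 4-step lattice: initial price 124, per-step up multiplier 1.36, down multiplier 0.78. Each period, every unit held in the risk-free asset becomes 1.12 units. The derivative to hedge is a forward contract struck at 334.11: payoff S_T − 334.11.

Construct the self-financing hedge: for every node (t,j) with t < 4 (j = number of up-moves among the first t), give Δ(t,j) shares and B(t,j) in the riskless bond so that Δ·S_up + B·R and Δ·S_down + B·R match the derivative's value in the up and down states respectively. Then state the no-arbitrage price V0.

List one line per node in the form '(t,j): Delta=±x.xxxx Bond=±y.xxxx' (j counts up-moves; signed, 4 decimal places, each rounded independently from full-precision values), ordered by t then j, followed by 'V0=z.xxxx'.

No-arbitrage ⇒ martingale measure with p* = (R−d)/(u−d) = 0.5862.
Terminal payoffs: V(4,0)=-288.2113, V(4,1)=-254.0816, V(4,2)=-194.5732, V(4,3)=-90.8151, V(4,4)=90.0965
Node (3,0) S=58.8444: V=(p*·-254.0816+(1−p*)·-288.2113)/1.12=-239.4681; Δ=(-254.0816−-288.2113)/(80.0284−45.8987)=1.0000; B=V−Δ·S=-298.3125
Node (3,1) S=102.6006: V=(p*·-194.5732+(1−p*)·-254.0816)/1.12=-195.7119; Δ=(-194.5732−-254.0816)/(139.5368−80.0284)=1.0000; B=V−Δ·S=-298.3125
Node (3,2) S=178.8933: V=(p*·-90.8151+(1−p*)·-194.5732)/1.12=-119.4192; Δ=(-90.8151−-194.5732)/(243.2949−139.5368)=1.0000; B=V−Δ·S=-298.3125
Node (3,3) S=311.9165: V=(p*·90.0965+(1−p*)·-90.8151)/1.12=13.6040; Δ=(90.0965−-90.8151)/(424.2065−243.2949)=1.0000; B=V−Δ·S=-298.3125
Node (2,0) S=75.4416: V=(p*·-195.7119+(1−p*)·-239.4681)/1.12=-190.9088; Δ=(-195.7119−-239.4681)/(102.6006−58.8444)=1.0000; B=V−Δ·S=-266.3504
Node (2,1) S=131.5392: V=(p*·-119.4192+(1−p*)·-195.7119)/1.12=-134.8112; Δ=(-119.4192−-195.7119)/(178.8933−102.6006)=1.0000; B=V−Δ·S=-266.3504
Node (2,2) S=229.3504: V=(p*·13.6040+(1−p*)·-119.4192)/1.12=-37.0000; Δ=(13.6040−-119.4192)/(311.9165−178.8933)=1.0000; B=V−Δ·S=-266.3504
Node (1,0) S=96.7200: V=(p*·-134.8112+(1−p*)·-190.9088)/1.12=-141.0929; Δ=(-134.8112−-190.9088)/(131.5392−75.4416)=1.0000; B=V−Δ·S=-237.8129
Node (1,1) S=168.6400: V=(p*·-37.0000+(1−p*)·-134.8112)/1.12=-69.1729; Δ=(-37.0000−-134.8112)/(229.3504−131.5392)=1.0000; B=V−Δ·S=-237.8129
Node (0,0) S=124.0000: V=(p*·-69.1729+(1−p*)·-141.0929)/1.12=-88.3329; Δ=(-69.1729−-141.0929)/(168.6400−96.7200)=1.0000; B=V−Δ·S=-212.3329
Each (Δ,B) replicates both successor values, so the strategy is self-financing and V0 is arbitrage-free.

(0,0): Delta=1.0000 Bond=-212.3329
(1,0): Delta=1.0000 Bond=-237.8129
(1,1): Delta=1.0000 Bond=-237.8129
(2,0): Delta=1.0000 Bond=-266.3504
(2,1): Delta=1.0000 Bond=-266.3504
(2,2): Delta=1.0000 Bond=-266.3504
(3,0): Delta=1.0000 Bond=-298.3125
(3,1): Delta=1.0000 Bond=-298.3125
(3,2): Delta=1.0000 Bond=-298.3125
(3,3): Delta=1.0000 Bond=-298.3125
V0=-88.3329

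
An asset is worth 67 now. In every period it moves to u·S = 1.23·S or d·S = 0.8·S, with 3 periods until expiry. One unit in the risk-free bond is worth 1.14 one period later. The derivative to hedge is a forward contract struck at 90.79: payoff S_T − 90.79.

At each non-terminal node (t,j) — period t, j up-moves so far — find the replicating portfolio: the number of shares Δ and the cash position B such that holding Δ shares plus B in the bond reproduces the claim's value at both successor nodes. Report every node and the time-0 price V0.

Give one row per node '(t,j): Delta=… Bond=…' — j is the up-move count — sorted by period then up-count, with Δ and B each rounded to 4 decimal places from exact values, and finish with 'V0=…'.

(0,0): Delta=1.0000 Bond=-61.2807
(1,0): Delta=1.0000 Bond=-69.8600
(1,1): Delta=1.0000 Bond=-69.8600
(2,0): Delta=1.0000 Bond=-79.6404
(2,1): Delta=1.0000 Bond=-79.6404
(2,2): Delta=1.0000 Bond=-79.6404
V0=5.7193

No-arbitrage ⇒ martingale measure with p* = (R−d)/(u−d) = 0.7907.
Terminal payoffs: V(3,0)=-56.4860, V(3,1)=-38.0476, V(3,2)=-9.6986, V(3,3)=33.8881
  t=2,j=0: stock 42.8800 → up 52.7424 (V=-38.0476), down 34.3040 (V=-56.4860). Price -36.7604; hedge Δ=1.0000, bond B=-79.6404.
  t=2,j=1: stock 65.9280 → up 81.0914 (V=-9.6986), down 52.7424 (V=-38.0476). Price -13.7124; hedge Δ=1.0000, bond B=-79.6404.
  t=2,j=2: stock 101.3643 → up 124.6781 (V=33.8881), down 81.0914 (V=-9.6986). Price 21.7239; hedge Δ=1.0000, bond B=-79.6404.
  t=1,j=0: stock 53.6000 → up 65.9280 (V=-13.7124), down 42.8800 (V=-36.7604). Price -16.2600; hedge Δ=1.0000, bond B=-69.8600.
  t=1,j=1: stock 82.4100 → up 101.3643 (V=21.7239), down 65.9280 (V=-13.7124). Price 12.5500; hedge Δ=1.0000, bond B=-69.8600.
  t=0,j=0: stock 67.0000 → up 82.4100 (V=12.5500), down 53.6000 (V=-16.2600). Price 5.7193; hedge Δ=1.0000, bond B=-61.2807.
The time-0 hedge costs 5.7193, which is the no-arbitrage price.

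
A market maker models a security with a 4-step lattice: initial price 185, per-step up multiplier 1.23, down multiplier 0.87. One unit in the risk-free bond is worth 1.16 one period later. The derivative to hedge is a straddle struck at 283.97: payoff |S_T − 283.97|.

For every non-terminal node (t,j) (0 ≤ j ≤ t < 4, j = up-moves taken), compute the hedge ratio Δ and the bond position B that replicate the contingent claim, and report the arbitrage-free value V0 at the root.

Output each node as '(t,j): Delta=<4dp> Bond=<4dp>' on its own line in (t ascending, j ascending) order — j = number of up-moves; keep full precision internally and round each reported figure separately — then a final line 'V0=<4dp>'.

The replicating-portfolio and risk-neutral prices coincide; use p* = (1.16−0.87)/(1.23−0.87) = 0.8056 for the latter.
Terminal values V(4,·): V(4,0)=177.9839, V(4,1)=134.1276, V(4,2)=72.1239, V(4,3)=15.5365, V(4,4)=139.4703
(3,0): S=121.8231. Δ = (V_up−V_dn)/(S_up−S_dn) = (134.1276−177.9839)/(149.8424−105.9861) = -1.0000. V = [p*·134.1276 + (1−p*)·177.9839]/1.16 = 122.9787. B = V − Δ·S = 244.8017.
(3,1): S=172.2326. Δ = (V_up−V_dn)/(S_up−S_dn) = (72.1239−134.1276)/(211.8461−149.8424) = -1.0000. V = [p*·72.1239 + (1−p*)·134.1276]/1.16 = 72.5691. B = V − Δ·S = 244.8017.
(3,2): S=243.5013. Δ = (V_up−V_dn)/(S_up−S_dn) = (15.5365−72.1239)/(299.5065−211.8461) = -0.6455. V = [p*·15.5365 + (1−p*)·72.1239]/1.16 = 22.8790. B = V − Δ·S = 180.0661.
(3,3): S=344.2604. Δ = (V_up−V_dn)/(S_up−S_dn) = (139.4703−15.5365)/(423.4403−299.5065) = 1.0000. V = [p*·139.4703 + (1−p*)·15.5365]/1.16 = 99.4587. B = V − Δ·S = -244.8017.
(2,0): S=140.0265. Δ = (V_up−V_dn)/(S_up−S_dn) = (72.5691−122.9787)/(172.2326−121.8231) = -1.0000. V = [p*·72.5691 + (1−p*)·122.9787]/1.16 = 71.0095. B = V − Δ·S = 211.0360.
(2,1): S=197.9685. Δ = (V_up−V_dn)/(S_up−S_dn) = (22.8790−72.5691)/(243.5013−172.2326) = -0.6972. V = [p*·22.8790 + (1−p*)·72.5691]/1.16 = 28.0526. B = V − Δ·S = 166.0807.
(2,2): S=279.8865. Δ = (V_up−V_dn)/(S_up−S_dn) = (99.4587−22.8790)/(344.2604−243.5013) = 0.7600. V = [p*·99.4587 + (1−p*)·22.8790]/1.16 = 72.9036. B = V − Δ·S = -139.8177.
(1,0): S=160.9500. Δ = (V_up−V_dn)/(S_up−S_dn) = (28.0526−71.0095)/(197.9685−140.0265) = -0.7414. V = [p*·28.0526 + (1−p*)·71.0095]/1.16 = 31.3839. B = V − Δ·S = 150.7086.
(1,1): S=227.5500. Δ = (V_up−V_dn)/(S_up−S_dn) = (72.9036−28.0526)/(279.8865−197.9685) = 0.5475. V = [p*·72.9036 + (1−p*)·28.0526]/1.16 = 55.3298. B = V − Δ·S = -69.2564.
(0,0): S=185.0000. Δ = (V_up−V_dn)/(S_up−S_dn) = (55.3298−31.3839)/(227.5500−160.9500) = 0.3595. V = [p*·55.3298 + (1−p*)·31.3839]/1.16 = 43.6842. B = V − Δ·S = -22.8323.
The time-0 hedge costs 43.6842, which is the no-arbitrage price.

(0,0): Delta=0.3595 Bond=-22.8323
(1,0): Delta=-0.7414 Bond=150.7086
(1,1): Delta=0.5475 Bond=-69.2564
(2,0): Delta=-1.0000 Bond=211.0360
(2,1): Delta=-0.6972 Bond=166.0807
(2,2): Delta=0.7600 Bond=-139.8177
(3,0): Delta=-1.0000 Bond=244.8017
(3,1): Delta=-1.0000 Bond=244.8017
(3,2): Delta=-0.6455 Bond=180.0661
(3,3): Delta=1.0000 Bond=-244.8017
V0=43.6842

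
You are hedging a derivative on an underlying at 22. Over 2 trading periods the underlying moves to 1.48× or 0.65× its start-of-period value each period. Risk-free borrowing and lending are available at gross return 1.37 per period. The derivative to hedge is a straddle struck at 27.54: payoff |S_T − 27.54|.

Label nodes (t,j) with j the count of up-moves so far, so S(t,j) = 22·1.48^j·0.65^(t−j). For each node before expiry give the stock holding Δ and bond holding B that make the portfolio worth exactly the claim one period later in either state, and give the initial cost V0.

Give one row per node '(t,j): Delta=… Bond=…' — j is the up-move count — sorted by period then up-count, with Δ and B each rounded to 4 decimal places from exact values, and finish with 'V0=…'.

No-arbitrage ⇒ martingale measure with p* = (R−d)/(u−d) = 0.8675.
Terminal payoffs: V(2,0)=18.2450, V(2,1)=6.3760, V(2,2)=20.6488
  t=1,j=0: stock 14.3000 → up 21.1640 (V=6.3760), down 9.2950 (V=18.2450). Price 5.8022; hedge Δ=-1.0000, bond B=20.1022.
  t=1,j=1: stock 32.5600 → up 48.1888 (V=20.6488), down 21.1640 (V=6.3760). Price 13.6914; hedge Δ=0.5281, bond B=-3.5047.
  t=0,j=0: stock 22.0000 → up 32.5600 (V=13.6914), down 14.3000 (V=5.8022). Price 9.2305; hedge Δ=0.4320, bond B=-0.2745.
Check: Δ(0,0)·S0 + B(0,0) = 9.2305 = V0.

(0,0): Delta=0.4320 Bond=-0.2745
(1,0): Delta=-1.0000 Bond=20.1022
(1,1): Delta=0.5281 Bond=-3.5047
V0=9.2305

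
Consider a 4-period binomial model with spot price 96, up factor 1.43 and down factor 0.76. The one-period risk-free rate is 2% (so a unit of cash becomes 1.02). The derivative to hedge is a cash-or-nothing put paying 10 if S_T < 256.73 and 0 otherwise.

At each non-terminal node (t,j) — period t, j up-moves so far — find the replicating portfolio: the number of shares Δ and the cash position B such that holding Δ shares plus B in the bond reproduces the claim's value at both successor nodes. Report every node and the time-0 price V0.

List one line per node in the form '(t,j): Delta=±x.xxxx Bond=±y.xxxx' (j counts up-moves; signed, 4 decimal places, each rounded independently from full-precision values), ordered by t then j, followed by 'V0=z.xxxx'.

(0,0): Delta=-0.0086 Bond=9.8509
(1,0): Delta=0.0000 Bond=9.4232
(1,1): Delta=-0.0157 Bond=11.0329
(2,0): Delta=0.0000 Bond=9.6117
(2,1): Delta=0.0000 Bond=9.6117
(2,2): Delta=-0.0289 Bond=13.8426
(3,0): Delta=0.0000 Bond=9.8039
(3,1): Delta=0.0000 Bond=9.8039
(3,2): Delta=0.0000 Bond=9.8039
(3,3): Delta=-0.0532 Bond=20.9248
V0=9.0289

No-arbitrage ⇒ martingale measure with p* = (R−d)/(u−d) = 0.3881.
Terminal payoffs: V(4,0)=10.0000, V(4,1)=10.0000, V(4,2)=10.0000, V(4,3)=10.0000, V(4,4)=0.0000
Node (3,0) S=42.1417: V=(p*·10.0000+(1−p*)·10.0000)/1.02=9.8039; Δ=(10.0000−10.0000)/(60.2626−32.0277)=0.0000; B=V−Δ·S=9.8039
Node (3,1) S=79.2929: V=(p*·10.0000+(1−p*)·10.0000)/1.02=9.8039; Δ=(10.0000−10.0000)/(113.3889−60.2626)=0.0000; B=V−Δ·S=9.8039
Node (3,2) S=149.1959: V=(p*·10.0000+(1−p*)·10.0000)/1.02=9.8039; Δ=(10.0000−10.0000)/(213.3501−113.3889)=0.0000; B=V−Δ·S=9.8039
Node (3,3) S=280.7239: V=(p*·0.0000+(1−p*)·10.0000)/1.02=5.9994; Δ=(0.0000−10.0000)/(401.4351−213.3501)=-0.0532; B=V−Δ·S=20.9248
Node (2,0) S=55.4496: V=(p*·9.8039+(1−p*)·9.8039)/1.02=9.6117; Δ=(9.8039−9.8039)/(79.2929−42.1417)=0.0000; B=V−Δ·S=9.6117
Node (2,1) S=104.3328: V=(p*·9.8039+(1−p*)·9.8039)/1.02=9.6117; Δ=(9.8039−9.8039)/(149.1959−79.2929)=0.0000; B=V−Δ·S=9.6117
Node (2,2) S=196.3104: V=(p*·5.9994+(1−p*)·9.8039)/1.02=8.1643; Δ=(5.9994−9.8039)/(280.7239−149.1959)=-0.0289; B=V−Δ·S=13.8426
Node (1,0) S=72.9600: V=(p*·9.6117+(1−p*)·9.6117)/1.02=9.4232; Δ=(9.6117−9.6117)/(104.3328−55.4496)=0.0000; B=V−Δ·S=9.4232
Node (1,1) S=137.2800: V=(p*·8.1643+(1−p*)·9.6117)/1.02=8.8725; Δ=(8.1643−9.6117)/(196.3104−104.3328)=-0.0157; B=V−Δ·S=11.0329
Node (0,0) S=96.0000: V=(p*·8.8725+(1−p*)·9.4232)/1.02=9.0289; Δ=(8.8725−9.4232)/(137.2800−72.9600)=-0.0086; B=V−Δ·S=9.8509
Root portfolio cost Δ·96+B reproduces V0=9.0289.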